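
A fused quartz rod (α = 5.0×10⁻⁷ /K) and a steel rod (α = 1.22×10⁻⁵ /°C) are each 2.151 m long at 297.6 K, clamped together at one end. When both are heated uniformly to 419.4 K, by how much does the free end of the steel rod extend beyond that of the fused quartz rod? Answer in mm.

ΔT = 121.8 K
fused quartz: ΔL = 5.0×10⁻⁷ × 2.151 m × 121.8 = 1.3100×10⁻⁴ m = 0.13100 mm
steel: ΔL = 1.22×10⁻⁵ × 2.151 m × 121.8 = 3.1963×10⁻³ m = 3.1963 mm
difference = 3.1963 − 0.13100 = 3.0653 mm

3.07 mm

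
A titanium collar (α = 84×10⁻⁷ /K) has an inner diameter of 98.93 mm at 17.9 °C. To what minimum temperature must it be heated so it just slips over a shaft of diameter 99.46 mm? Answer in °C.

T = 656 °C

Required Δd = 99.46 − 98.93 = 0.53 mm
Δd = αd₀ΔT ⇒ ΔT = Δd/(αd₀) = 0.53 / (84×10⁻⁷ × 98.93) = 637.78 K
T_min = 17.9 + 637.78 = 655.68 °C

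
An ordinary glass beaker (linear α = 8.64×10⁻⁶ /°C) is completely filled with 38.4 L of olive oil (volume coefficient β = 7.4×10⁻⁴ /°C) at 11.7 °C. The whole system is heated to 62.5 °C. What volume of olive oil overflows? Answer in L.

1.39 L

The beaker also expands: β_container ≈ 3α = 2.592×10⁻⁵ /K
Net overflow = V₀(β_liq − 3α_cont)ΔT
β − 3α = 7.40×10⁻⁴ − 2.592×10⁻⁵ = 7.1408×10⁻⁴ /K; ΔT = 50.8 K
ΔV = 38.4 × 7.1408×10⁻⁴ × 50.8 = 1.39 L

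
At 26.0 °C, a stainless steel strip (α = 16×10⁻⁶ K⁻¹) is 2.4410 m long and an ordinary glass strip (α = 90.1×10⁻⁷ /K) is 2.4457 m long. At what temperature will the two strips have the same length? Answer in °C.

Equal length when α₁L₁ΔT − α₂L₂ΔT = L₂ − L₁ = 4.70×10⁻³ m
α₁L₁ = 3.9056×10⁻⁵, α₂L₂ = 2.2035757×10⁻⁵ → Δ(αL) = 1.7020243×10⁻⁵ m/K
ΔT = 4.70×10⁻³ / 1.7020243×10⁻⁵ = 276.142 K, so T = 26.0 + 276.142 = 302.142 °C

T = 302.1 °C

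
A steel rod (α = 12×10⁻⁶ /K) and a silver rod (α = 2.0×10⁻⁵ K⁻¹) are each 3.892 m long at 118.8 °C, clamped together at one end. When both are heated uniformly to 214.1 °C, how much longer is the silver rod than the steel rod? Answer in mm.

ΔT = 95.3 K
steel: ΔL = 12×10⁻⁶ × 3.892 m × 95.3 = 4.4509×10⁻³ m = 4.4509 mm
silver: ΔL = 2.0×10⁻⁵ × 3.892 m × 95.3 = 7.4182×10⁻³ m = 7.4182 mm
difference = 7.4182 − 4.4509 = 2.9673 mm

2.97 mm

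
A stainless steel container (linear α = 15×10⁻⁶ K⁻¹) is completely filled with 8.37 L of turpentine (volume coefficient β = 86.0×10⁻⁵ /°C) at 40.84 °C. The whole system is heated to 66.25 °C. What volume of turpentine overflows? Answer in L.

The container also expands: β_container ≈ 3α = 4.5×10⁻⁵ /K
Net overflow = V₀(β_liq − 3α_cont)ΔT
β − 3α = 8.60×10⁻⁴ − 4.5×10⁻⁵ = 8.15×10⁻⁴ /K; ΔT = 25.41 K
ΔV = 8.37 × 8.15×10⁻⁴ × 25.41 = 0.173 L

0.173 L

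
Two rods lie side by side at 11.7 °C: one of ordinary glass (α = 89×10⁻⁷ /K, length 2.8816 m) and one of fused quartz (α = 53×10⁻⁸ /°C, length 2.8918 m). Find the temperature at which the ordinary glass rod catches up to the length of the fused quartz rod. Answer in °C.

Equal length when α₁L₁ΔT − α₂L₂ΔT = L₂ − L₁ = 1.02×10⁻² m
α₁L₁ = 2.564624×10⁻⁵, α₂L₂ = 1.532654×10⁻⁶ → Δ(αL) = 2.4113586×10⁻⁵ m/K
ΔT = 1.02×10⁻² / 2.4113586×10⁻⁵ = 422.998 K, so T = 11.7 + 422.998 = 434.698 °C

T = 434.7 °C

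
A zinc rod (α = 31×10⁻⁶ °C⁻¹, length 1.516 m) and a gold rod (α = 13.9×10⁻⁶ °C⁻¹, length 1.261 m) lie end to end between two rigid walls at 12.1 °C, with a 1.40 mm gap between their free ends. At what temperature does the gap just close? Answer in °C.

α₁L₁ = 4.6996×10⁻⁵ m/K, α₂L₂ = 1.75279×10⁻⁵ m/K → total 6.45239×10⁻⁵ m/K
ΔT = g/(α₁L₁+α₂L₂) = 1.40×10⁻³ / 6.45239×10⁻⁵ = 21.697 K
T = 12.1 + 21.697 = 33.797 °C

T = 33.8 °C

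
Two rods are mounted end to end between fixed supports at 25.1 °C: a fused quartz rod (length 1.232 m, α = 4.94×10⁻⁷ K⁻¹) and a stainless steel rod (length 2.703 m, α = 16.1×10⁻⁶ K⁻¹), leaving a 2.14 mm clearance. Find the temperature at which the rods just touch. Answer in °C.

T = 73.6 °C

Gap closes when ΔL₁ + ΔL₂ = 2.14 mm = 2.14×10⁻³ m
(α₁L₁ + α₂L₂)ΔT = g
α₁L₁ + α₂L₂ = 4.94×10⁻⁷×1.232 + 16.1×10⁻⁶×2.703 = 4.4126908×10⁻⁵ m/K
ΔT = 2.14×10⁻³ / 4.4126908×10⁻⁵ = 48.496 K
T = 25.1 + 48.496 = 73.596 °C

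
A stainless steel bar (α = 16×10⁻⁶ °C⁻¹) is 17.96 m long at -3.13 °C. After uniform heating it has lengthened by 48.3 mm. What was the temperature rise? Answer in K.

ΔL = αL₀ΔT ⇒ ΔT = ΔL / (αL₀)
ΔT = 48.3×10⁻³ m / (16×10⁻⁶ × 17.96 m) = 168.08 K

ΔT = 168 K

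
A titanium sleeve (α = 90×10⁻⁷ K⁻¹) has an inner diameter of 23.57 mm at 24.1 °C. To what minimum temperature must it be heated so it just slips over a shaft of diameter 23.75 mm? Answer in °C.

T = 873 °C

Required Δd = 23.75 − 23.57 = 0.18 mm
Δd = αd₀ΔT ⇒ ΔT = Δd/(αd₀) = 0.18 / (90×10⁻⁷ × 23.57) = 848.54 K
T_min = 24.1 + 848.54 = 872.64 °C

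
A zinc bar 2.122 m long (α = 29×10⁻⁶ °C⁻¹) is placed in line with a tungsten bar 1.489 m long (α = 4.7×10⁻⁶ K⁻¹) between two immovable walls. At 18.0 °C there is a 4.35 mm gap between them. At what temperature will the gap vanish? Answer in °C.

Gap closes when ΔL₁ + ΔL₂ = 4.35 mm = 4.35×10⁻³ m
(α₁L₁ + α₂L₂)ΔT = g
α₁L₁ + α₂L₂ = 29×10⁻⁶×2.122 + 4.7×10⁻⁶×1.489 = 6.85363×10⁻⁵ m/K
ΔT = 4.35×10⁻³ / 6.85363×10⁻⁵ = 63.470 K
T = 18.0 + 63.470 = 81.470 °C

T = 81.5 °C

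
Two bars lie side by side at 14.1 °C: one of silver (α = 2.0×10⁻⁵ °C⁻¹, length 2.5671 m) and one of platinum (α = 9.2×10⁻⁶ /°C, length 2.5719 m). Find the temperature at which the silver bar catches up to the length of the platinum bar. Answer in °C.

L₁(1 + α₁ΔT) = L₂(1 + α₂ΔT) ⇒ ΔT = (L₂ − L₁)/(α₁L₁ − α₂L₂)
L₂ − L₁ = 2.5719 − 2.5671 = 4.80×10⁻³ m
α₁L₁ − α₂L₂ = 2.0×10⁻⁵×2.5671 − 9.2×10⁻⁶×2.5719 = 2.768052×10⁻⁵ m/K
ΔT = 4.80×10⁻³ / 2.768052×10⁻⁵ = 173.407 K
T = 14.1 + 173.407 = 187.507 °C

T = 187.5 °C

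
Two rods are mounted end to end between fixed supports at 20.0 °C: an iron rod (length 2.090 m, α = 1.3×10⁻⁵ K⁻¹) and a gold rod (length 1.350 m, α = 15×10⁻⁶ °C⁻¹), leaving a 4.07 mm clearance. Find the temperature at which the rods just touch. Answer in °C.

T = 106 °C

Gap closes when ΔL₁ + ΔL₂ = 4.07 mm = 4.07×10⁻³ m
(α₁L₁ + α₂L₂)ΔT = g
α₁L₁ + α₂L₂ = 1.3×10⁻⁵×2.090 + 15×10⁻⁶×1.350 = 4.742×10⁻⁵ m/K
ΔT = 4.07×10⁻³ / 4.742×10⁻⁵ = 85.83 K
T = 20.0 + 85.83 = 105.83 °C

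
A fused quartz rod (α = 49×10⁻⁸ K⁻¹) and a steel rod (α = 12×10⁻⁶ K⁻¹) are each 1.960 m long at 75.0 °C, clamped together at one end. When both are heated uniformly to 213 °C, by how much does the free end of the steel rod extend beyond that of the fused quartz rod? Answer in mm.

3.11 mm

ΔT = 138.0 K
fused quartz: ΔL = 49×10⁻⁸ × 1.960 m × 138.0 = 1.3254×10⁻⁴ m = 0.13254 mm
steel: ΔL = 12×10⁻⁶ × 1.960 m × 138.0 = 3.2458×10⁻³ m = 3.2458 mm
difference = 3.2458 − 0.13254 = 3.11326 mm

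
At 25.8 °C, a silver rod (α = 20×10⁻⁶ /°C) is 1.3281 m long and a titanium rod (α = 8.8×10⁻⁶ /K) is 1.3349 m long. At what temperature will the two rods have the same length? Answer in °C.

T = 484.8 °C

Equal length when α₁L₁ΔT − α₂L₂ΔT = L₂ − L₁ = 6.80×10⁻³ m
α₁L₁ = 2.6562×10⁻⁵, α₂L₂ = 1.174712×10⁻⁵ → Δ(αL) = 1.481488×10⁻⁵ m/K
ΔT = 6.80×10⁻³ / 1.481488×10⁻⁵ = 458.998 K, so T = 25.8 + 458.998 = 484.798 °C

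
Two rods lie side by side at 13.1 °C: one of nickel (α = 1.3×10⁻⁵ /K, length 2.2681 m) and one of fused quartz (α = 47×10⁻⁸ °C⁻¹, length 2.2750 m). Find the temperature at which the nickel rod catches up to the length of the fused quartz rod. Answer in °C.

T = 255.9 °C

Equal length when α₁L₁ΔT − α₂L₂ΔT = L₂ − L₁ = 6.90×10⁻³ m
α₁L₁ = 2.94853×10⁻⁵, α₂L₂ = 1.06925×10⁻⁶ → Δ(αL) = 2.841605×10⁻⁵ m/K
ΔT = 6.90×10⁻³ / 2.841605×10⁻⁵ = 242.821 K, so T = 13.1 + 242.821 = 255.921 °C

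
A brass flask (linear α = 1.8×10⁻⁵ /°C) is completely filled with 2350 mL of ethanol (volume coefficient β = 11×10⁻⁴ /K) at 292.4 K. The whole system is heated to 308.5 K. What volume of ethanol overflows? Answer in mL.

The flask also expands: β_container ≈ 3α = 5.4×10⁻⁵ /K
Net overflow = V₀(β_liq − 3α_cont)ΔT
β − 3α = 1.10×10⁻³ − 5.4×10⁻⁵ = 1.046×10⁻³ /K; ΔT = 16.1 K
ΔV = 2350 × 1.046×10⁻³ × 16.1 = 39.6 mL

39.6 mL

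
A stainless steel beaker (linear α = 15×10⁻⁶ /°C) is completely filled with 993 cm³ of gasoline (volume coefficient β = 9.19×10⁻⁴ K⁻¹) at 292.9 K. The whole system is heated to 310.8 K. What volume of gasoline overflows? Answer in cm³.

15.5 cm³

The beaker also expands: β_container ≈ 3α = 4.5×10⁻⁵ /K
Net overflow = V₀(β_liq − 3α_cont)ΔT
β − 3α = 9.19×10⁻⁴ − 4.5×10⁻⁵ = 8.74×10⁻⁴ /K; ΔT = 17.9 K
ΔV = 993 × 8.74×10⁻⁴ × 17.9 = 15.5 cm³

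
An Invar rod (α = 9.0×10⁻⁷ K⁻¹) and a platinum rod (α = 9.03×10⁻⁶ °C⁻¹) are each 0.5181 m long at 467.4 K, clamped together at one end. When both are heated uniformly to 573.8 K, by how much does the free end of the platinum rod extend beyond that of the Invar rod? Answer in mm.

0.448 mm

ΔT = 106.4 K
Invar: ΔL = 9.0×10⁻⁷ × 0.5181 m × 106.4 = 4.9613×10⁻⁵ m = 0.049613 mm
platinum: ΔL = 9.03×10⁻⁶ × 0.5181 m × 106.4 = 4.9779×10⁻⁴ m = 0.49779 mm
difference = 0.49779 − 0.049613 = 0.448177 mm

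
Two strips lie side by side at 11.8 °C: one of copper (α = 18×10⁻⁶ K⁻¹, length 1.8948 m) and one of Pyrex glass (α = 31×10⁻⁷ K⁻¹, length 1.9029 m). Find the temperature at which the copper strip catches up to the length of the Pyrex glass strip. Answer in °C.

T = 299.0 °C

Equal length when α₁L₁ΔT − α₂L₂ΔT = L₂ − L₁ = 8.10×10⁻³ m
α₁L₁ = 3.41064×10⁻⁵, α₂L₂ = 5.89899×10⁻⁶ → Δ(αL) = 2.820741×10⁻⁵ m/K
ΔT = 8.10×10⁻³ / 2.820741×10⁻⁵ = 287.159 K, so T = 11.8 + 287.159 = 298.959 °C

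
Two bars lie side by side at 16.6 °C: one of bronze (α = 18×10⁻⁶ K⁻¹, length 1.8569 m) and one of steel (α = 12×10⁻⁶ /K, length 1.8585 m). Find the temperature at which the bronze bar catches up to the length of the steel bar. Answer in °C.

T = 160.5 °C

Equal length when α₁L₁ΔT − α₂L₂ΔT = L₂ − L₁ = 1.60×10⁻³ m
α₁L₁ = 3.34242×10⁻⁵, α₂L₂ = 2.2302×10⁻⁵ → Δ(αL) = 1.11222×10⁻⁵ m/K
ΔT = 1.60×10⁻³ / 1.11222×10⁻⁵ = 143.856 K, so T = 16.6 + 143.856 = 160.456 °C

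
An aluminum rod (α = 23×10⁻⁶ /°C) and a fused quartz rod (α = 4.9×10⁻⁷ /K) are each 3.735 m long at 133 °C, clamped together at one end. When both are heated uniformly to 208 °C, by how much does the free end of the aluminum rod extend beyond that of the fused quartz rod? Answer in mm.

ΔT = 75 K
aluminum: ΔL = 23×10⁻⁶ × 3.735 m × 75 = 6.4429×10⁻³ m = 6.4429 mm
fused quartz: ΔL = 4.9×10⁻⁷ × 3.735 m × 75 = 1.3726×10⁻⁴ m = 0.13726 mm
difference = 6.4429 − 0.13726 = 6.30564 mm

6.31 mm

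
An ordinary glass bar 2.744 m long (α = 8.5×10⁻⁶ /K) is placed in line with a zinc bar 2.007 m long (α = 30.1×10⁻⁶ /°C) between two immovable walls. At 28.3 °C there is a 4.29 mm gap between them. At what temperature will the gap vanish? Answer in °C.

α₁L₁ = 2.3324×10⁻⁵ m/K, α₂L₂ = 6.04107×10⁻⁵ m/K → total 8.37347×10⁻⁵ m/K
ΔT = g/(α₁L₁+α₂L₂) = 4.29×10⁻³ / 8.37347×10⁻⁵ = 51.233 K
T = 28.3 + 51.233 = 79.533 °C

T = 79.5 °C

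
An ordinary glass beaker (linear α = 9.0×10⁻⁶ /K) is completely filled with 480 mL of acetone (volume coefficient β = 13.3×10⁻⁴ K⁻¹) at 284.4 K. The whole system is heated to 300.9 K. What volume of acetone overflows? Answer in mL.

The beaker also expands: β_container ≈ 3α = 2.7×10⁻⁵ /K
Net overflow = V₀(β_liq − 3α_cont)ΔT
β − 3α = 1.33×10⁻³ − 2.7×10⁻⁵ = 1.303×10⁻³ /K; ΔT = 16.5 K
ΔV = 480 × 1.303×10⁻³ × 16.5 = 10.3 mL

10.3 mL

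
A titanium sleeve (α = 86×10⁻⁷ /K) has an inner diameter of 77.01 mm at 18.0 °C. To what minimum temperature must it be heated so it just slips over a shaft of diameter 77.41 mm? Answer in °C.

Required Δd = 77.41 − 77.01 = 0.40 mm
Δd = αd₀ΔT ⇒ ΔT = Δd/(αd₀) = 0.40 / (86×10⁻⁷ × 77.01) = 603.97 K
T_min = 18.0 + 603.97 = 621.97 °C

T = 622 °C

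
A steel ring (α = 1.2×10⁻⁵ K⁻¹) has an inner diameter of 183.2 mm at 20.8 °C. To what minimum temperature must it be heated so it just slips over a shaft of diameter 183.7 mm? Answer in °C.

T = 248 °C

Required Δd = 183.7 − 183.2 = 0.5 mm
Δd = αd₀ΔT ⇒ ΔT = Δd/(αd₀) = 0.5 / (1.2×10⁻⁵ × 183.2) = 227.44 K
T_min = 20.8 + 227.44 = 248.24 °C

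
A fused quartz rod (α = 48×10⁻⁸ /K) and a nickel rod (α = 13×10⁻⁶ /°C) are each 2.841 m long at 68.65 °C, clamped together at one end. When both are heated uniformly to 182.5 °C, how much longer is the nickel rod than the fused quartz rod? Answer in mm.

ΔT = 113.85 K
fused quartz: ΔL = 48×10⁻⁸ × 2.841 m × 113.85 = 1.5525×10⁻⁴ m = 0.15525 mm
nickel: ΔL = 13×10⁻⁶ × 2.841 m × 113.85 = 4.2048×10⁻³ m = 4.2048 mm
difference = 4.2048 − 0.15525 = 4.04955 mm

4.05 mm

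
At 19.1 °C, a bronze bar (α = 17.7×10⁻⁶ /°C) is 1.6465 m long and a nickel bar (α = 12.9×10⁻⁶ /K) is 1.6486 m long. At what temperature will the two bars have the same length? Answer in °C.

Equal length when α₁L₁ΔT − α₂L₂ΔT = L₂ − L₁ = 2.10×10⁻³ m
α₁L₁ = 2.914305×10⁻⁵, α₂L₂ = 2.126694×10⁻⁵ → Δ(αL) = 7.87611×10⁻⁶ m/K
ΔT = 2.10×10⁻³ / 7.87611×10⁻⁶ = 266.629 K, so T = 19.1 + 266.629 = 285.729 °C

T = 285.7 °C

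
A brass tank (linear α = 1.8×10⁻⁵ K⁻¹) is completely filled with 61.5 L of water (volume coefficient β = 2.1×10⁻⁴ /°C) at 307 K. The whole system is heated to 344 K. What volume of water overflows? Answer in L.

The tank also expands: β_container ≈ 3α = 5.4×10⁻⁵ /K
Net overflow = V₀(β_liq − 3α_cont)ΔT
β − 3α = 2.10×10⁻⁴ − 5.4×10⁻⁵ = 1.56×10⁻⁴ /K; ΔT = 37 K
ΔV = 61.5 × 1.56×10⁻⁴ × 37 = 0.355 L

0.355 L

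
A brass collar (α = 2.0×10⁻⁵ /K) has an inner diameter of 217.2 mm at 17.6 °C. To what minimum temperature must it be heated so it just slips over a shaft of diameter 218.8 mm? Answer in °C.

Required Δd = 218.8 − 217.2 = 1.6 mm
Δd = αd₀ΔT ⇒ ΔT = Δd/(αd₀) = 1.6 / (2.0×10⁻⁵ × 217.2) = 368.32 K
T_min = 17.6 + 368.32 = 385.92 °C

T = 386 °C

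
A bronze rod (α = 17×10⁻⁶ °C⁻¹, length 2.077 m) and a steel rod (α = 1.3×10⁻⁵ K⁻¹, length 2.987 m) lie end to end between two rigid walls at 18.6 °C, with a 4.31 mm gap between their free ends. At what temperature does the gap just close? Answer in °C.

T = 76.7 °C

α₁L₁ = 3.5309×10⁻⁵ m/K, α₂L₂ = 3.8831×10⁻⁵ m/K → total 7.414×10⁻⁵ m/K
ΔT = g/(α₁L₁+α₂L₂) = 4.31×10⁻³ / 7.414×10⁻⁵ = 58.133 K
T = 18.6 + 58.133 = 76.733 °C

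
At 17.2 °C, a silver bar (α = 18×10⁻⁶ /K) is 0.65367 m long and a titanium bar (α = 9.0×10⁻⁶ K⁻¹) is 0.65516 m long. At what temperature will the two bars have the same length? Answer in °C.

Equal length when α₁L₁ΔT − α₂L₂ΔT = L₂ − L₁ = 1.49×10⁻³ m
α₁L₁ = 1.176606×10⁻⁵, α₂L₂ = 5.89644×10⁻⁶ → Δ(αL) = 5.86962×10⁻⁶ m/K
ΔT = 1.49×10⁻³ / 5.86962×10⁻⁶ = 253.849 K, so T = 17.2 + 253.849 = 271.049 °C

T = 271.0 °C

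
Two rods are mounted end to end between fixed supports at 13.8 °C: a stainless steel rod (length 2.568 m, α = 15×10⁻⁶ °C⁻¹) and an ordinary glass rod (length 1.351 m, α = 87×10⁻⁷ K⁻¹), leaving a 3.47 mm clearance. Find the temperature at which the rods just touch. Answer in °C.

T = 82.8 °C

Gap closes when ΔL₁ + ΔL₂ = 3.47 mm = 3.47×10⁻³ m
(α₁L₁ + α₂L₂)ΔT = g
α₁L₁ + α₂L₂ = 15×10⁻⁶×2.568 + 87×10⁻⁷×1.351 = 5.02737×10⁻⁵ m/K
ΔT = 3.47×10⁻³ / 5.02737×10⁻⁵ = 69.022 K
T = 13.8 + 69.022 = 82.822 °C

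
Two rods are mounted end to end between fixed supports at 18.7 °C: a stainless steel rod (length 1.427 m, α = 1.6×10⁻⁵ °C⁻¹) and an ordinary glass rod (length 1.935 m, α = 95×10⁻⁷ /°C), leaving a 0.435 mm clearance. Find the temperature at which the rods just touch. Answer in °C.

T = 29.3 °C

Gap closes when ΔL₁ + ΔL₂ = 0.435 mm = 4.35×10⁻⁴ m
(α₁L₁ + α₂L₂)ΔT = g
α₁L₁ + α₂L₂ = 1.6×10⁻⁵×1.427 + 95×10⁻⁷×1.935 = 4.12145×10⁻⁵ m/K
ΔT = 4.35×10⁻⁴ / 4.12145×10⁻⁵ = 10.555 K
T = 18.7 + 10.555 = 29.255 °C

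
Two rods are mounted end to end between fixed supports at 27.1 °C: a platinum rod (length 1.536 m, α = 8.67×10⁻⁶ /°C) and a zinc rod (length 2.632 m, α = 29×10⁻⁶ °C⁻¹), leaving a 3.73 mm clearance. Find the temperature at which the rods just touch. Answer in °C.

Gap closes when ΔL₁ + ΔL₂ = 3.73 mm = 3.73×10⁻³ m
(α₁L₁ + α₂L₂)ΔT = g
α₁L₁ + α₂L₂ = 8.67×10⁻⁶×1.536 + 29×10⁻⁶×2.632 = 8.964512×10⁻⁵ m/K
ΔT = 3.73×10⁻³ / 8.964512×10⁻⁵ = 41.609 K
T = 27.1 + 41.609 = 68.709 °C

T = 68.7 °C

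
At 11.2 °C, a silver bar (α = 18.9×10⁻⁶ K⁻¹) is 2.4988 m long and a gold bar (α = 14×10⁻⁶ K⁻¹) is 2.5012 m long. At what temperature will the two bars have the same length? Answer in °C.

T = 207.8 °C

Equal length when α₁L₁ΔT − α₂L₂ΔT = L₂ − L₁ = 2.40×10⁻³ m
α₁L₁ = 4.722732×10⁻⁵, α₂L₂ = 3.50168×10⁻⁵ → Δ(αL) = 1.221052×10⁻⁵ m/K
ΔT = 2.40×10⁻³ / 1.221052×10⁻⁵ = 196.552 K, so T = 11.2 + 196.552 = 207.752 °C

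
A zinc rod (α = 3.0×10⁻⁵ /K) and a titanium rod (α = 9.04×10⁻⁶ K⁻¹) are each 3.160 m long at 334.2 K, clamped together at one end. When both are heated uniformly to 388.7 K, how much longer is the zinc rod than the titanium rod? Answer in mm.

3.61 mm

ΔT = 54.5 K
zinc: ΔL = 3.0×10⁻⁵ × 3.160 m × 54.5 = 5.1666×10⁻³ m = 5.1666 mm
titanium: ΔL = 9.04×10⁻⁶ × 3.160 m × 54.5 = 1.5569×10⁻³ m = 1.5569 mm
difference = 5.1666 − 1.5569 = 3.6097 mm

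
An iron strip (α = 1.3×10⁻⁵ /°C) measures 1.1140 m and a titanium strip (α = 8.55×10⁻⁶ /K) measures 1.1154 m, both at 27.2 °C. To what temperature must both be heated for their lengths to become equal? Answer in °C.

T = 310.3 °C

Equal length when α₁L₁ΔT − α₂L₂ΔT = L₂ − L₁ = 1.40×10⁻³ m
α₁L₁ = 1.4482×10⁻⁵, α₂L₂ = 9.53667×10⁻⁶ → Δ(αL) = 4.94533×10⁻⁶ m/K
ΔT = 1.40×10⁻³ / 4.94533×10⁻⁶ = 283.095 K, so T = 27.2 + 283.095 = 310.295 °C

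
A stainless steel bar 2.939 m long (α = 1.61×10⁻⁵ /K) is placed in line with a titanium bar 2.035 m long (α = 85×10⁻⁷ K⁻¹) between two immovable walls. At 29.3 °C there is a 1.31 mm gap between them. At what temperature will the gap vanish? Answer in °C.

Gap closes when ΔL₁ + ΔL₂ = 1.31 mm = 1.31×10⁻³ m
(α₁L₁ + α₂L₂)ΔT = g
α₁L₁ + α₂L₂ = 1.61×10⁻⁵×2.939 + 85×10⁻⁷×2.035 = 6.46154×10⁻⁵ m/K
ΔT = 1.31×10⁻³ / 6.46154×10⁻⁵ = 20.274 K
T = 29.3 + 20.274 = 49.574 °C

T = 49.6 °C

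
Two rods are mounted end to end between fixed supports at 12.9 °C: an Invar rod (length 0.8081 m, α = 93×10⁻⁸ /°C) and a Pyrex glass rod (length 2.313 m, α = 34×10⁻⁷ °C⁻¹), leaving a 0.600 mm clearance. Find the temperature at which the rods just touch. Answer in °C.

Gap closes when ΔL₁ + ΔL₂ = 0.600 mm = 6.00×10⁻⁴ m
(α₁L₁ + α₂L₂)ΔT = g
α₁L₁ + α₂L₂ = 93×10⁻⁸×0.8081 + 34×10⁻⁷×2.313 = 8.615733×10⁻⁶ m/K
ΔT = 6.00×10⁻⁴ / 8.615733×10⁻⁶ = 69.640 K
T = 12.9 + 69.640 = 82.540 °C

T = 82.5 °C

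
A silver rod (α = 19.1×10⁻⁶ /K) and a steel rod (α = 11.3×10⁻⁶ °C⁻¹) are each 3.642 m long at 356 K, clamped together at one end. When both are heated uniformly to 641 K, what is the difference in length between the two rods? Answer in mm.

8.10 mm

ΔT = 285 K
silver: ΔL = 19.1×10⁻⁶ × 3.642 m × 285 = 1.9825×10⁻² m = 19.825 mm
steel: ΔL = 11.3×10⁻⁶ × 3.642 m × 285 = 1.1729×10⁻² m = 11.729 mm
difference = 19.825 − 11.729 = 8.096 mm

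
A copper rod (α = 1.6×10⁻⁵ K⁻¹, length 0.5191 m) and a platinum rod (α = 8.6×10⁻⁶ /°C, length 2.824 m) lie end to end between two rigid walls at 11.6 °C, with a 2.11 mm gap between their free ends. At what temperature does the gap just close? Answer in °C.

Gap closes when ΔL₁ + ΔL₂ = 2.11 mm = 2.11×10⁻³ m
(α₁L₁ + α₂L₂)ΔT = g
α₁L₁ + α₂L₂ = 1.6×10⁻⁵×0.5191 + 8.6×10⁻⁶×2.824 = 3.2592×10⁻⁵ m/K
ΔT = 2.11×10⁻³ / 3.2592×10⁻⁵ = 64.740 K
T = 11.6 + 64.740 = 76.340 °C

T = 76.3 °C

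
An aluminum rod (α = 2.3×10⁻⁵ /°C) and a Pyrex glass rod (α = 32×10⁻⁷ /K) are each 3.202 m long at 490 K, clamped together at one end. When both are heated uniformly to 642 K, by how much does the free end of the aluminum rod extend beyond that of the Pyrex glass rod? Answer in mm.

9.64 mm

ΔT = 152 K
aluminum: ΔL = 2.3×10⁻⁵ × 3.202 m × 152 = 1.1194×10⁻² m = 11.194 mm
Pyrex glass: ΔL = 32×10⁻⁷ × 3.202 m × 152 = 1.5575×10⁻³ m = 1.5575 mm
difference = 11.194 − 1.5575 = 9.6365 mm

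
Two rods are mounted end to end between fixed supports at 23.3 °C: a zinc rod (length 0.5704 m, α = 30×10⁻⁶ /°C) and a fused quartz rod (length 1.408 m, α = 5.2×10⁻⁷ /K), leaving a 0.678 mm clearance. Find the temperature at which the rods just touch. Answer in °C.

T = 61.3 °C

α₁L₁ = 1.7112×10⁻⁵ m/K, α₂L₂ = 7.3216×10⁻⁷ m/K → total 1.784416×10⁻⁵ m/K
ΔT = g/(α₁L₁+α₂L₂) = 6.78×10⁻⁴ / 1.784416×10⁻⁵ = 37.996 K
T = 23.3 + 37.996 = 61.296 °C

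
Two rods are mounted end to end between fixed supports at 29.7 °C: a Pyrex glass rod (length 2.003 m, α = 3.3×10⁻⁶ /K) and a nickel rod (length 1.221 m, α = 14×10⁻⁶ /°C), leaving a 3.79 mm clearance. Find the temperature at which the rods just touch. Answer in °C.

T = 190 °C

Gap closes when ΔL₁ + ΔL₂ = 3.79 mm = 3.79×10⁻³ m
(α₁L₁ + α₂L₂)ΔT = g
α₁L₁ + α₂L₂ = 3.3×10⁻⁶×2.003 + 14×10⁻⁶×1.221 = 2.37039×10⁻⁵ m/K
ΔT = 3.79×10⁻³ / 2.37039×10⁻⁵ = 159.89 K
T = 29.7 + 159.89 = 189.59 °C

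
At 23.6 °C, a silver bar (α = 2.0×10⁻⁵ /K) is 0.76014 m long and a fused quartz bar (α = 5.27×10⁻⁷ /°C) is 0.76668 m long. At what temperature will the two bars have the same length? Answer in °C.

Equal length when α₁L₁ΔT − α₂L₂ΔT = L₂ − L₁ = 6.54×10⁻³ m
α₁L₁ = 1.52028×10⁻⁵, α₂L₂ = 4.0404036×10⁻⁷ → Δ(αL) = 1.479875964×10⁻⁵ m/K
ΔT = 6.54×10⁻³ / 1.479875964×10⁻⁵ = 441.929 K, so T = 23.6 + 441.929 = 465.529 °C

T = 465.5 °C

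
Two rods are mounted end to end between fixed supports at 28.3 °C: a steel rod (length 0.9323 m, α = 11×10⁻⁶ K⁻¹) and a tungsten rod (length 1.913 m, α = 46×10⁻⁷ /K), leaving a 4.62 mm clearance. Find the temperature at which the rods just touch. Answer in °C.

T = 271 °C

α₁L₁ = 1.02553×10⁻⁵ m/K, α₂L₂ = 8.7998×10⁻⁶ m/K → total 1.90551×10⁻⁵ m/K
ΔT = g/(α₁L₁+α₂L₂) = 4.62×10⁻³ / 1.90551×10⁻⁵ = 242.45 K
T = 28.3 + 242.45 = 270.75 °C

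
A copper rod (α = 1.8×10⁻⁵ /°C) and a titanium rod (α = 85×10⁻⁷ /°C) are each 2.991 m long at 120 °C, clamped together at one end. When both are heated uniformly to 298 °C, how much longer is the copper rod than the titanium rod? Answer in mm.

5.06 mm

ΔT = 178 K
copper: ΔL = 1.8×10⁻⁵ × 2.991 m × 178 = 9.5832×10⁻³ m = 9.5832 mm
titanium: ΔL = 85×10⁻⁷ × 2.991 m × 178 = 4.5254×10⁻³ m = 4.5254 mm
difference = 9.5832 − 4.5254 = 5.0578 mm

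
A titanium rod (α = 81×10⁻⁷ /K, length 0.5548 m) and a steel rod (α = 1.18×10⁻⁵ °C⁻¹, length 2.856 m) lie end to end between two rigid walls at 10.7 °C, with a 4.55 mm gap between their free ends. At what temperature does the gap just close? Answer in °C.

T = 130 °C

α₁L₁ = 4.49388×10⁻⁶ m/K, α₂L₂ = 3.37008×10⁻⁵ m/K → total 3.819468×10⁻⁵ m/K
ΔT = g/(α₁L₁+α₂L₂) = 4.55×10⁻³ / 3.819468×10⁻⁵ = 119.13 K
T = 10.7 + 119.13 = 129.83 °C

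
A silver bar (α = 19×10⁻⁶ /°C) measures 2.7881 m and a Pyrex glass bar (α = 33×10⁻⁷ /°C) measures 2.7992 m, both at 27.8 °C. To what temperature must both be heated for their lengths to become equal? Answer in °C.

Equal length when α₁L₁ΔT − α₂L₂ΔT = L₂ − L₁ = 1.11×10⁻² m
α₁L₁ = 5.29739×10⁻⁵, α₂L₂ = 9.23736×10⁻⁶ → Δ(αL) = 4.373654×10⁻⁵ m/K
ΔT = 1.11×10⁻² / 4.373654×10⁻⁵ = 253.792 K, so T = 27.8 + 253.792 = 281.592 °C

T = 281.6 °C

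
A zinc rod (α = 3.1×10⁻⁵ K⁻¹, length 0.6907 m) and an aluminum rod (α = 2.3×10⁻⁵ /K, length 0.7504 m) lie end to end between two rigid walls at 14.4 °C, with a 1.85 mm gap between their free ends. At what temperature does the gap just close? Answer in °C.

T = 62.2 °C

α₁L₁ = 2.14117×10⁻⁵ m/K, α₂L₂ = 1.72592×10⁻⁵ m/K → total 3.86709×10⁻⁵ m/K
ΔT = g/(α₁L₁+α₂L₂) = 1.85×10⁻³ / 3.86709×10⁻⁵ = 47.840 K
T = 14.4 + 47.840 = 62.240 °C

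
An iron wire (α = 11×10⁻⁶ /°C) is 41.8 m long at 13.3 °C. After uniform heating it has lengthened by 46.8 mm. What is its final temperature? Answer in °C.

T = 115 °C

ΔL = αL₀ΔT ⇒ ΔT = ΔL / (αL₀)
ΔT = 46.8×10⁻³ m / (11×10⁻⁶ × 41.8 m) = 101.78 K
T = 13.3 + 101.78 = 115.08 °C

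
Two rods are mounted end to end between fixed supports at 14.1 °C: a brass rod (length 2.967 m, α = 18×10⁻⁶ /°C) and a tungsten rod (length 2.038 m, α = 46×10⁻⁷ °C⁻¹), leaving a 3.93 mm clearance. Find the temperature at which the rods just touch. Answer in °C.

T = 76.7 °C

Gap closes when ΔL₁ + ΔL₂ = 3.93 mm = 3.93×10⁻³ m
(α₁L₁ + α₂L₂)ΔT = g
α₁L₁ + α₂L₂ = 18×10⁻⁶×2.967 + 46×10⁻⁷×2.038 = 6.27808×10⁻⁵ m/K
ΔT = 3.93×10⁻³ / 6.27808×10⁻⁵ = 62.599 K
T = 14.1 + 62.599 = 76.699 °C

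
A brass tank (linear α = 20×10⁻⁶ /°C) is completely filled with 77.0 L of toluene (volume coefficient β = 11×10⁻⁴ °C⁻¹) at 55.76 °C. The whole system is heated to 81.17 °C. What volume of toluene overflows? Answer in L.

The tank also expands: β_container ≈ 3α = 6.0×10⁻⁵ /K
Net overflow = V₀(β_liq − 3α_cont)ΔT
β − 3α = 1.10×10⁻³ − 6.0×10⁻⁵ = 1.04×10⁻³ /K; ΔT = 25.41 K
ΔV = 77.0 × 1.04×10⁻³ × 25.41 = 2.03 L

2.03 L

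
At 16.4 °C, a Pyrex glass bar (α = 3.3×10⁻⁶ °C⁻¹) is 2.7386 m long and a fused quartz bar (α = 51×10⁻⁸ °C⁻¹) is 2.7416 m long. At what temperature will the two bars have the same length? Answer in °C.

T = 409.1 °C

Equal length when α₁L₁ΔT − α₂L₂ΔT = L₂ − L₁ = 3.00×10⁻³ m
α₁L₁ = 9.03738×10⁻⁶, α₂L₂ = 1.398216×10⁻⁶ → Δ(αL) = 7.639164×10⁻⁶ m/K
ΔT = 3.00×10⁻³ / 7.639164×10⁻⁶ = 392.713 K, so T = 16.4 + 392.713 = 409.113 °C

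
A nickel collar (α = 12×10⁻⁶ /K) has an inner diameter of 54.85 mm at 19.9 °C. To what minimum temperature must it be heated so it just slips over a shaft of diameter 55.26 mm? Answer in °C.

T = 643 °C

Required Δd = 55.26 − 54.85 = 0.41 mm
Δd = αd₀ΔT ⇒ ΔT = Δd/(αd₀) = 0.41 / (12×10⁻⁶ × 54.85) = 622.91 K
T_min = 19.9 + 622.91 = 642.81 °C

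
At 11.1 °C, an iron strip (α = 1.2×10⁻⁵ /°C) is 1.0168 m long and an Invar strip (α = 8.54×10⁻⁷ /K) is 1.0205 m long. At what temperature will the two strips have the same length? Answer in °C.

T = 337.7 °C

Equal length when α₁L₁ΔT − α₂L₂ΔT = L₂ − L₁ = 3.70×10⁻³ m
α₁L₁ = 1.22016×10⁻⁵, α₂L₂ = 8.71507×10⁻⁷ → Δ(αL) = 1.1330093×10⁻⁵ m/K
ΔT = 3.70×10⁻³ / 1.1330093×10⁻⁵ = 326.564 K, so T = 11.1 + 326.564 = 337.664 °C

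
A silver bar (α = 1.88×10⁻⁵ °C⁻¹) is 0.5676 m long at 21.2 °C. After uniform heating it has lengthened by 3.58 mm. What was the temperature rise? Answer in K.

ΔT = 335 K

ΔL = αL₀ΔT ⇒ ΔT = ΔL / (αL₀)
ΔT = 3.58×10⁻³ m / (1.88×10⁻⁵ × 0.5676 m) = 335.49 K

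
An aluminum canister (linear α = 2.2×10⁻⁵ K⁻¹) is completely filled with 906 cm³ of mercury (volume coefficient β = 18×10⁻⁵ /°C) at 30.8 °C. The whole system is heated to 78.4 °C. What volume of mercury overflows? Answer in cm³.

4.92 cm³

The canister also expands: β_container ≈ 3α = 6.6×10⁻⁵ /K
Net overflow = V₀(β_liq − 3α_cont)ΔT
β − 3α = 1.80×10⁻⁴ − 6.6×10⁻⁵ = 1.14×10⁻⁴ /K; ΔT = 47.6 K
ΔV = 906 × 1.14×10⁻⁴ × 47.6 = 4.92 cm³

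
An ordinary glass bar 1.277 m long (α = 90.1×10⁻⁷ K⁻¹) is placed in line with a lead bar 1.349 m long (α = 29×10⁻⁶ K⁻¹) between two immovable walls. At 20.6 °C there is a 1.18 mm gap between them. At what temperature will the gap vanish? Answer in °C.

Gap closes when ΔL₁ + ΔL₂ = 1.18 mm = 1.18×10⁻³ m
(α₁L₁ + α₂L₂)ΔT = g
α₁L₁ + α₂L₂ = 90.1×10⁻⁷×1.277 + 29×10⁻⁶×1.349 = 5.062677×10⁻⁵ m/K
ΔT = 1.18×10⁻³ / 5.062677×10⁻⁵ = 23.308 K
T = 20.6 + 23.308 = 43.908 °C

T = 43.9 °C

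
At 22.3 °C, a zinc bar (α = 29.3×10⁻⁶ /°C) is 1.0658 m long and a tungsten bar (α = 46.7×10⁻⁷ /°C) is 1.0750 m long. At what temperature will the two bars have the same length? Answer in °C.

T = 373.3 °C

L₁(1 + α₁ΔT) = L₂(1 + α₂ΔT) ⇒ ΔT = (L₂ − L₁)/(α₁L₁ − α₂L₂)
L₂ − L₁ = 1.0750 − 1.0658 = 9.20×10⁻³ m
α₁L₁ − α₂L₂ = 29.3×10⁻⁶×1.0658 − 46.7×10⁻⁷×1.0750 = 2.620769×10⁻⁵ m/K
ΔT = 9.20×10⁻³ / 2.620769×10⁻⁵ = 351.042 K
T = 22.3 + 351.042 = 373.342 °C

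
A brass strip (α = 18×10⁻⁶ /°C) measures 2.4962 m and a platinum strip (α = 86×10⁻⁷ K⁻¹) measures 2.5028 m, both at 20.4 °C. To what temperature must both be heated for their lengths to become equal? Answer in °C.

L₁(1 + α₁ΔT) = L₂(1 + α₂ΔT) ⇒ ΔT = (L₂ − L₁)/(α₁L₁ − α₂L₂)
L₂ − L₁ = 2.5028 − 2.4962 = 6.60×10⁻³ m
α₁L₁ − α₂L₂ = 18×10⁻⁶×2.4962 − 86×10⁻⁷×2.5028 = 2.340752×10⁻⁵ m/K
ΔT = 6.60×10⁻³ / 2.340752×10⁻⁵ = 281.961 K
T = 20.4 + 281.961 = 302.361 °C

T = 302.4 °C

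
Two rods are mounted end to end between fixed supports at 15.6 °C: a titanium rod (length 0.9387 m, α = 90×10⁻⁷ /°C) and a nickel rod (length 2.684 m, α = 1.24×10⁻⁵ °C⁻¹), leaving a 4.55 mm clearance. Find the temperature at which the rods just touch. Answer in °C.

Gap closes when ΔL₁ + ΔL₂ = 4.55 mm = 4.55×10⁻³ m
(α₁L₁ + α₂L₂)ΔT = g
α₁L₁ + α₂L₂ = 90×10⁻⁷×0.9387 + 1.24×10⁻⁵×2.684 = 4.17299×10⁻⁵ m/K
ΔT = 4.55×10⁻³ / 4.17299×10⁻⁵ = 109.03 K
T = 15.6 + 109.03 = 124.63 °C

T = 125 °C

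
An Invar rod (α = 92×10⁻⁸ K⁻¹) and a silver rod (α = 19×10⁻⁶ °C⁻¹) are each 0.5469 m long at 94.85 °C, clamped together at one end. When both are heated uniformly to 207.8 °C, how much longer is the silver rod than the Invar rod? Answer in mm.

1.12 mm

ΔT = 112.95 K
Invar: ΔL = 92×10⁻⁸ × 0.5469 m × 112.95 = 5.6831×10⁻⁵ m = 0.056831 mm
silver: ΔL = 19×10⁻⁶ × 0.5469 m × 112.95 = 1.1737×10⁻³ m = 1.1737 mm
difference = 1.1737 − 0.056831 = 1.116869 mm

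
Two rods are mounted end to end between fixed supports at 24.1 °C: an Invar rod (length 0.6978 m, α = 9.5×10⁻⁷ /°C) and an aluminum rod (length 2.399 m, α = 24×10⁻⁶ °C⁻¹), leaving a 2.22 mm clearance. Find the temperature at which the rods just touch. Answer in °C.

T = 62.2 °C

Gap closes when ΔL₁ + ΔL₂ = 2.22 mm = 2.22×10⁻³ m
(α₁L₁ + α₂L₂)ΔT = g
α₁L₁ + α₂L₂ = 9.5×10⁻⁷×0.6978 + 24×10⁻⁶×2.399 = 5.823891×10⁻⁵ m/K
ΔT = 2.22×10⁻³ / 5.823891×10⁻⁵ = 38.119 K
T = 24.1 + 38.119 = 62.219 °C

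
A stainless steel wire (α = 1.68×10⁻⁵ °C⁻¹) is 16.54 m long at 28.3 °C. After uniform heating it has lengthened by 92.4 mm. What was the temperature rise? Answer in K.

ΔT = 333 K

ΔL = αL₀ΔT ⇒ ΔT = ΔL / (αL₀)
ΔT = 92.4×10⁻³ m / (1.68×10⁻⁵ × 16.54 m) = 332.53 K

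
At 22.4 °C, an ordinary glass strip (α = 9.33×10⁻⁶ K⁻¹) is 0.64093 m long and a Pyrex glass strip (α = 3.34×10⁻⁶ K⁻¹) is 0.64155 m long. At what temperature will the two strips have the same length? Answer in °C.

T = 184.0 °C

Equal length when α₁L₁ΔT − α₂L₂ΔT = L₂ − L₁ = 6.20×10⁻⁴ m
α₁L₁ = 5.9798769×10⁻⁶, α₂L₂ = 2.142777×10⁻⁶ → Δ(αL) = 3.8370999×10⁻⁶ m/K
ΔT = 6.20×10⁻⁴ / 3.8370999×10⁻⁶ = 161.580 K, so T = 22.4 + 161.580 = 183.980 °C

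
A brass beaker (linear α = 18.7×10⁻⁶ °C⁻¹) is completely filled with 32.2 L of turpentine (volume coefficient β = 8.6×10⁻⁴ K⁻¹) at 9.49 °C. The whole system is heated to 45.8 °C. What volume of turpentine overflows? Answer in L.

0.940 L

The beaker also expands: β_container ≈ 3α = 5.61×10⁻⁵ /K
Net overflow = V₀(β_liq − 3α_cont)ΔT
β − 3α = 8.60×10⁻⁴ − 5.61×10⁻⁵ = 8.039×10⁻⁴ /K; ΔT = 36.31 K
ΔV = 32.2 × 8.039×10⁻⁴ × 36.31 = 0.940 L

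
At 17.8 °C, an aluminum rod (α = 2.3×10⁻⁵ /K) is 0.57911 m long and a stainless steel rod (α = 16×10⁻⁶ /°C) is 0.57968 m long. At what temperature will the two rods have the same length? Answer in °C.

Equal length when α₁L₁ΔT − α₂L₂ΔT = L₂ − L₁ = 5.70×10⁻⁴ m
α₁L₁ = 1.331953×10⁻⁵, α₂L₂ = 9.27488×10⁻⁶ → Δ(αL) = 4.04465×10⁻⁶ m/K
ΔT = 5.70×10⁻⁴ / 4.04465×10⁻⁶ = 140.927 K, so T = 17.8 + 140.927 = 158.727 °C

T = 158.7 °C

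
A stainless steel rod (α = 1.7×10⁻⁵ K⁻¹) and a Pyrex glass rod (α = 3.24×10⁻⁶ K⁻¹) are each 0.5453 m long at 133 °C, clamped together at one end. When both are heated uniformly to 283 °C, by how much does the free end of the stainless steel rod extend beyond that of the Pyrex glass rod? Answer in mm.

1.13 mm

ΔT = 150 K
stainless steel: ΔL = 1.7×10⁻⁵ × 0.5453 m × 150 = 1.3905×10⁻³ m = 1.3905 mm
Pyrex glass: ΔL = 3.24×10⁻⁶ × 0.5453 m × 150 = 2.6502×10⁻⁴ m = 0.26502 mm
difference = 1.3905 − 0.26502 = 1.12548 mm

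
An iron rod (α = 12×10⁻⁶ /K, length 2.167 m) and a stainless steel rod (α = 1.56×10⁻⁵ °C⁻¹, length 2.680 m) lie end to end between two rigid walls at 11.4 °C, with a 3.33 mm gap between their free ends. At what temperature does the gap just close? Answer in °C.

T = 60.5 °C

Gap closes when ΔL₁ + ΔL₂ = 3.33 mm = 3.33×10⁻³ m
(α₁L₁ + α₂L₂)ΔT = g
α₁L₁ + α₂L₂ = 12×10⁻⁶×2.167 + 1.56×10⁻⁵×2.680 = 6.7812×10⁻⁵ m/K
ΔT = 3.33×10⁻³ / 6.7812×10⁻⁵ = 49.106 K
T = 11.4 + 49.106 = 60.506 °C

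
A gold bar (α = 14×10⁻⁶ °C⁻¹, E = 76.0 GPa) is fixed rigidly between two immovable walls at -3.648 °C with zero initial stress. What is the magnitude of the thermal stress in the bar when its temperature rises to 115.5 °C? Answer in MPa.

σ = 127 MPa

Fully constrained: the free strain ε = αΔT is blocked, so σ = Eε = EαΔT.
|ΔT| = 119.148 K
σ = 76.0×10⁹ × 14×10⁻⁶ × 119.148 = 1.27×10⁸ Pa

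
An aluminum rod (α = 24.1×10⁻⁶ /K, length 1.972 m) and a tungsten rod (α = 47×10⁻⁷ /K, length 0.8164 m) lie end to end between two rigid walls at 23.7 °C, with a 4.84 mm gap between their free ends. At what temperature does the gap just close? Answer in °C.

T = 118 °C

Gap closes when ΔL₁ + ΔL₂ = 4.84 mm = 4.84×10⁻³ m
(α₁L₁ + α₂L₂)ΔT = g
α₁L₁ + α₂L₂ = 24.1×10⁻⁶×1.972 + 47×10⁻⁷×0.8164 = 5.136228×10⁻⁵ m/K
ΔT = 4.84×10⁻³ / 5.136228×10⁻⁵ = 94.23 K
T = 23.7 + 94.23 = 117.93 °C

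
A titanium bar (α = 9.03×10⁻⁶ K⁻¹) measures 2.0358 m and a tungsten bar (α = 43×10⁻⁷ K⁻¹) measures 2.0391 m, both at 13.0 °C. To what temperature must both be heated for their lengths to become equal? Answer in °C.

T = 356.2 °C

Equal length when α₁L₁ΔT − α₂L₂ΔT = L₂ − L₁ = 3.30×10⁻³ m
α₁L₁ = 1.8383274×10⁻⁵, α₂L₂ = 8.76813×10⁻⁶ → Δ(αL) = 9.615144×10⁻⁶ m/K
ΔT = 3.30×10⁻³ / 9.615144×10⁻⁶ = 343.209 K, so T = 13.0 + 343.209 = 356.209 °C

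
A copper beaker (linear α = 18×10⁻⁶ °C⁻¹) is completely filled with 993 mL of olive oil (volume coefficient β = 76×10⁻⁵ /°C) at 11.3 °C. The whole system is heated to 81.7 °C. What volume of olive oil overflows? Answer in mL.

49.4 mL

The beaker also expands: β_container ≈ 3α = 5.4×10⁻⁵ /K
Net overflow = V₀(β_liq − 3α_cont)ΔT
β − 3α = 7.60×10⁻⁴ − 5.4×10⁻⁵ = 7.06×10⁻⁴ /K; ΔT = 70.4 K
ΔV = 993 × 7.06×10⁻⁴ × 70.4 = 49.4 mL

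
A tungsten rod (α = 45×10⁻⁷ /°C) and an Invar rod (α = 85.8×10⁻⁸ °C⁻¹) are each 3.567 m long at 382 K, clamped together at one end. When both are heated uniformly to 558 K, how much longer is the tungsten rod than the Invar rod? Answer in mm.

ΔT = 176 K
tungsten: ΔL = 45×10⁻⁷ × 3.567 m × 176 = 2.8251×10⁻³ m = 2.8251 mm
Invar: ΔL = 85.8×10⁻⁸ × 3.567 m × 176 = 5.3865×10⁻⁴ m = 0.53865 mm
difference = 2.8251 − 0.53865 = 2.28645 mm

2.29 mm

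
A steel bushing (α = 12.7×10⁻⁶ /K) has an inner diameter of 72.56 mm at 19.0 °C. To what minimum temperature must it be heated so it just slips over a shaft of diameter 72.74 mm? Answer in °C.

T = 214 °C

Required Δd = 72.74 − 72.56 = 0.18 mm
Δd = αd₀ΔT ⇒ ΔT = Δd/(αd₀) = 0.18 / (12.7×10⁻⁶ × 72.56) = 195.33 K
T_min = 19.0 + 195.33 = 214.33 °C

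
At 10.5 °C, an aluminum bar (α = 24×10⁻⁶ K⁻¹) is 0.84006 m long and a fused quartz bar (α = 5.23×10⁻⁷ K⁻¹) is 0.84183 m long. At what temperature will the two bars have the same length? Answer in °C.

T = 100.3 °C

Equal length when α₁L₁ΔT − α₂L₂ΔT = L₂ − L₁ = 1.77×10⁻³ m
α₁L₁ = 2.016144×10⁻⁵, α₂L₂ = 4.4027709×10⁻⁷ → Δ(αL) = 1.972116291×10⁻⁵ m/K
ΔT = 1.77×10⁻³ / 1.972116291×10⁻⁵ = 89.751 K, so T = 10.5 + 89.751 = 100.251 °C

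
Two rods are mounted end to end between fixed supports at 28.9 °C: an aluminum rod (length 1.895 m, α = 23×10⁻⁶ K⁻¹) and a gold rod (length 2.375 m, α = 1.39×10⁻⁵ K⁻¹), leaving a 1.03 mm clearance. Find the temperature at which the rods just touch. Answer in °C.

T = 42.3 °C

α₁L₁ = 4.3585×10⁻⁵ m/K, α₂L₂ = 3.30125×10⁻⁵ m/K → total 7.65975×10⁻⁵ m/K
ΔT = g/(α₁L₁+α₂L₂) = 1.03×10⁻³ / 7.65975×10⁻⁵ = 13.447 K
T = 28.9 + 13.447 = 42.347 °C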